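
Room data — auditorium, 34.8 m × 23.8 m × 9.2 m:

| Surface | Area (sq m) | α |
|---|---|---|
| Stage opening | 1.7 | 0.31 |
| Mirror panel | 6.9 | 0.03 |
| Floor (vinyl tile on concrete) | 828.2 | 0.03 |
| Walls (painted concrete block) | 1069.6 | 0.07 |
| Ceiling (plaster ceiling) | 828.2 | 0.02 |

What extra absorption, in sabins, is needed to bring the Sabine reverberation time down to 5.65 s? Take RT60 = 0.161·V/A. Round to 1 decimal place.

100.1 sabins

Summing Sᵢαᵢ: 0.527 + 0.207 + 24.846 + 74.872 + 16.564 → A₁ = 117.016 sabins.
For T = 5.65 s, need A₂ = 0.161·V/T = 0.161·7619.808/5.65 = 217.131 sabins.
ΔA = A₂ − A₁ = 217.131 − 117.016 = 100.1 sabins.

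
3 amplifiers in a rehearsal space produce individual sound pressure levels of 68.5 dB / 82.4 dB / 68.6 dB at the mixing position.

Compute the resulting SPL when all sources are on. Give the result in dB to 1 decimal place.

Sum in the linear (power) domain: Σ 10^(Lᵢ/10) = 10^(68.5/10) + 10^(82.4/10) + 10^(68.6/10) = 1.881e+08.
Combined level = 10 log₁₀(1.881e+08) = 82.7 dB.

82.7 dB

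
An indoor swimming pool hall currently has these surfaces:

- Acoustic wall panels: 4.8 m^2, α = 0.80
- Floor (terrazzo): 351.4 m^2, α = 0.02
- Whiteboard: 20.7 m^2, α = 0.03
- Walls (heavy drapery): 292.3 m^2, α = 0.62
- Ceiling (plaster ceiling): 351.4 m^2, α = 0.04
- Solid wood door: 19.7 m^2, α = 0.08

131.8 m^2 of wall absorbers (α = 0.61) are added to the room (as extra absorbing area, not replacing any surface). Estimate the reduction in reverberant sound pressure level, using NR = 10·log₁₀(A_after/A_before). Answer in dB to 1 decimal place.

1.4 dB

Total absorption A_before = 4.8*0.80 + 351.4*0.02 + 20.7*0.03 + 292.3*0.62 + 351.4*0.04 + 19.7*0.08
  = 3.840 + 7.028 + 0.621 + 181.226 + 14.056 + 1.576 = 208.347 m^2 sabins.
Added absorption = 131.8 × 0.61 = 80.398 sabins.
A_after = 208.347 + 80.398 = 288.745 sabins.
Reduction = 10 log₁₀(A_after/A_before) = 10 log₁₀(1.3859) = 1.4 dB.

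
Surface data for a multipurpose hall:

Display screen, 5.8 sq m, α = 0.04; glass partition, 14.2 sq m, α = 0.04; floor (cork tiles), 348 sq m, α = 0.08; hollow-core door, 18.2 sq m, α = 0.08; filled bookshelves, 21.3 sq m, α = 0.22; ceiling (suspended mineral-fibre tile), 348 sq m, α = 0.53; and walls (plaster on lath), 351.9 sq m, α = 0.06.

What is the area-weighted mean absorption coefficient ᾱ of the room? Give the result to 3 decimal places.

S = Σ Sᵢ = 5.8 + 14.2 + 348 + 18.2 + 21.3 + 348 + 351.9 = 1107.4 sq m.
Σ(Sᵢαᵢ) = 5.8·0.04 + 14.2·0.04 + 348·0.08 + 18.2·0.08 + 21.3·0.22 + 348·0.53 + 351.9·0.06 = 240.336.
ᾱ = 240.336 / 1107.4 = 0.217.

0.217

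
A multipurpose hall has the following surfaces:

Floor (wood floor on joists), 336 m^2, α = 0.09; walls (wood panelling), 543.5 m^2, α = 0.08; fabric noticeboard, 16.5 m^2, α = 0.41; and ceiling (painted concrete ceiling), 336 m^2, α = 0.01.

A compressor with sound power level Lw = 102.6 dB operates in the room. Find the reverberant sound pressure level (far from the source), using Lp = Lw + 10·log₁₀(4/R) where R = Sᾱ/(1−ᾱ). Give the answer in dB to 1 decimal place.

A = 83.845 sabins; S = 1232.0 m^2.
ᾱ = 0.0681, so room constant R = A/(1−ᾱ) = 89.972 m^2.
Lp = 102.6 + 10·log₁₀(4/89.972) = 102.6 + (-13.52) = 89.1 dB.

89.1 dB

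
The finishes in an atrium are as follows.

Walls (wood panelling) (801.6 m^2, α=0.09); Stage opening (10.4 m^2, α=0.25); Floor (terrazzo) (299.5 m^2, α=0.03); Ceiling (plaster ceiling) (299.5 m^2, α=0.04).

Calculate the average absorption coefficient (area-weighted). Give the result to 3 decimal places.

0.068

Total surface area S = 1411.0 m^2.
Weighted sum Σ Sα = 95.709.
ᾱ = 95.709 / 1411.0 = 0.068.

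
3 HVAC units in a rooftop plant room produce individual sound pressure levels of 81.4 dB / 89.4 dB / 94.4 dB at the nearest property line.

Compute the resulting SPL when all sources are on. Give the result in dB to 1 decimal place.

95.8 dB

Converting to relative power and adding: 10^(81.4/10) + 10^(89.4/10) + 10^(94.4/10) = 3.763e+09.
Back to dB: 10·log₁₀ Σ = 95.8 dB.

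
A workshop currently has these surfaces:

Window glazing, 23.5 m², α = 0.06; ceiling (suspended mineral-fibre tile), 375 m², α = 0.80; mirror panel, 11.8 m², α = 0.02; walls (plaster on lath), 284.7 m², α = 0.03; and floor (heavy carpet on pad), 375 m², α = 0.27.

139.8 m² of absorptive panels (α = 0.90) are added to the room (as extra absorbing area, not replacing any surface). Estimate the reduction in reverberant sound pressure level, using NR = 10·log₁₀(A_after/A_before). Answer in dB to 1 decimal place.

Total absorption A_before = 23.5×0.06 + 375×0.80 + 11.8×0.02 + 284.7×0.03 + 375×0.27
  = 1.410 + 300.000 + 0.236 + 8.541 + 101.250 = 411.437 m² sabins.
Treatment contributes 139.8·0.90 = 125.820 sabins.
A_after = 411.437 + 125.820 = 537.257 sabins.
Reduction = 10 log₁₀(A_after/A_before) = 10 log₁₀(1.3058) = 1.2 dB.

1.2 dB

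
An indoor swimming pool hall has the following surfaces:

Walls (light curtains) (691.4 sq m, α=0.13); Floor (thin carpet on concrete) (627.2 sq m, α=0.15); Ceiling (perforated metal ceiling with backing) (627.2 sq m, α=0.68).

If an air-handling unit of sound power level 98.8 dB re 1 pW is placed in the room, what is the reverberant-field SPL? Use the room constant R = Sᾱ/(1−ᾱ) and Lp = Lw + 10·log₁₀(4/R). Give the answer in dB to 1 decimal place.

75.3 dB

Σ(Sᵢαᵢ) = 691.4×0.13 + 627.2×0.15 + 627.2×0.68 = 610.458; total area S = 1945.8 sq m.
ᾱ = 610.458/1945.8 = 0.3137; R = Sᾱ/(1−ᾱ) = 610.458/(1−0.3137) = 889.491 sq m.
Lp = 98.8 + 10·log₁₀(4/889.491) = 98.8 + (-23.47) = 75.3 dB.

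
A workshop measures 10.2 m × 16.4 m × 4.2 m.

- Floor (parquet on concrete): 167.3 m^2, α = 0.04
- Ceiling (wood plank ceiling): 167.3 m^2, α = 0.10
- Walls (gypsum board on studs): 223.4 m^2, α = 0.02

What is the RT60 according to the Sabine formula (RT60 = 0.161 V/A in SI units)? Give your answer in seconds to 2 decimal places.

Summing Sᵢαᵢ: 6.692 + 16.730 + 4.468 → A = 27.890 sabins.
Volume V = 10.2 × 16.4 × 4.2 = 702.576 m³.
Sabine: RT60 = 0.161 × 702.576 / 27.890 = 4.06 s.

4.06 seconds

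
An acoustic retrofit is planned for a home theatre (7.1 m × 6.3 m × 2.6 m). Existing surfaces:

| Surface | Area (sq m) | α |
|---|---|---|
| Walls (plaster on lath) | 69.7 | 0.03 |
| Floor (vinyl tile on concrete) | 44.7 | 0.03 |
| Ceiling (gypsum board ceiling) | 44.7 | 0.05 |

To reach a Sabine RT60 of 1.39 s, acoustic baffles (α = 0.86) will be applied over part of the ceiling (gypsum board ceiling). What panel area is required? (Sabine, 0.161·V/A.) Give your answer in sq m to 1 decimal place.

9.6

Total absorption A₁ = 69.7*0.03 + 44.7*0.03 + 44.7*0.05
  = 2.091 + 1.341 + 2.235 = 5.667 sq m sabins.
V = 116.298 m³. Target absorption A₂ = 0.161 × 116.298 / 1.39 = 13.470 sabins.
Absorption to add: 13.470 − 5.667 = 7.803 sabins.
Each sq m of panel replacing the ceiling (gypsum board ceiling) adds (0.86 − 0.05) = 0.81 sabins.
Panel area = 7.803 / 0.81 = 9.6 sq m.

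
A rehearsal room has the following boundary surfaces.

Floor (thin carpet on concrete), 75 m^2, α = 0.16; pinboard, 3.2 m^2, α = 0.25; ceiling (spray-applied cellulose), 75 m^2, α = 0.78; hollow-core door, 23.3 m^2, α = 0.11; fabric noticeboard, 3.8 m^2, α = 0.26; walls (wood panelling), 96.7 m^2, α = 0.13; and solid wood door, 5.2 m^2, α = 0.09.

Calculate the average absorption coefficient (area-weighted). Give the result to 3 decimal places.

S = Σ Sᵢ = 75 + 3.2 + 75 + 23.3 + 3.8 + 96.7 + 5.2 = 282.2 m^2.
Σ(Sᵢαᵢ) = 75·0.16 + 3.2·0.25 + 75·0.78 + 23.3·0.11 + 3.8·0.26 + 96.7·0.13 + 5.2·0.09 = 87.890.
ᾱ = A/S = 0.311.

0.311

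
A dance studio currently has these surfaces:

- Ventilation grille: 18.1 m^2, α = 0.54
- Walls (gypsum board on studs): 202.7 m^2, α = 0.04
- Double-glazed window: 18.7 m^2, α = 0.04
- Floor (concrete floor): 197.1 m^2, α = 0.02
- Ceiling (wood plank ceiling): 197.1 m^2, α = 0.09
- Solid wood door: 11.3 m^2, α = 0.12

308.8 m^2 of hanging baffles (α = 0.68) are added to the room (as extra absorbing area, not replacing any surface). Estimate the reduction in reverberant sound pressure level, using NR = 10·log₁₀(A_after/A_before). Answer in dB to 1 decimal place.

Total absorption A_before = 18.1*0.54 + 202.7*0.04 + 18.7*0.04 + 197.1*0.02 + 197.1*0.09 + 11.3*0.12
  = 9.774 + 8.108 + 0.748 + 3.942 + 17.739 + 1.356 = 41.667 m^2 sabins.
Added absorption = 308.8 × 0.68 = 209.984 sabins.
A_after = 41.667 + 209.984 = 251.651 sabins.
NR = 10·log₁₀(251.651/41.667) = 7.8 dB.

7.8 dB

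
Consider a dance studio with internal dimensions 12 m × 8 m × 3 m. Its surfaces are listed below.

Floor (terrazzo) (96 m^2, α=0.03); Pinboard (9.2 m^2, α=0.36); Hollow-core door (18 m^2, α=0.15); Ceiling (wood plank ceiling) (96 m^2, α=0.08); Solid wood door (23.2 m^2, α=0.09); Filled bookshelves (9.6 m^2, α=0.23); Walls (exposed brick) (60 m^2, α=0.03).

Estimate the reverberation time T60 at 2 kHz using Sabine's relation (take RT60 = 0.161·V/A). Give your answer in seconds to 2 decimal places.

2.05 s

Equivalent absorption area: A = 96·0.03 + 9.2·0.36 + 18·0.15 + 96·0.08 + 23.2·0.09 + 9.6·0.23 + 60·0.03 = 22.668 m^2.
Volume V = 12 × 8 × 3 = 288 m³.
T = 0.161 V/A = 0.161·288/22.668 = 2.05 s.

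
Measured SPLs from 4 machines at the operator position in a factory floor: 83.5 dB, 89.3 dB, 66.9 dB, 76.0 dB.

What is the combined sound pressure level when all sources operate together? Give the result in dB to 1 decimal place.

Sum in the linear (power) domain: Σ 10^(Lᵢ/10) = 10^(83.5/10) + 10^(89.3/10) + 10^(66.9/10) + 10^(76.0/10) = 1.12e+09.
L_total = 10·log₁₀(1.12e+09) = 90.5 dB.

90.5 dB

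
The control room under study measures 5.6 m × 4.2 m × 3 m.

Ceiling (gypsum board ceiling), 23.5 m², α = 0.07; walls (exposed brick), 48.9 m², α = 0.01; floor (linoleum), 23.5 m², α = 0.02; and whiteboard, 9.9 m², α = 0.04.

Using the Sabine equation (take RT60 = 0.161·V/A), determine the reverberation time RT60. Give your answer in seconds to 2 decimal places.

A = Σ Sᵢαᵢ = 23.5×0.07 + 48.9×0.01 + 23.5×0.02 + 9.9×0.04 = 3.000 sabins.
Volume V = 5.6 × 4.2 × 3 = 70.56 m³.
RT60 = 0.161 · V / A = 0.161 × 70.56 / 3.000 = 3.79 s.

3.79 s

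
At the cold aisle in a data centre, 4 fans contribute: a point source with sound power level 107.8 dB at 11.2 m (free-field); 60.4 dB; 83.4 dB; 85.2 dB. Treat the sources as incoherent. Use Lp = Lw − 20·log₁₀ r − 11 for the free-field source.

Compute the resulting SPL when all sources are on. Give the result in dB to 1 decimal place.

87.7 dB

Source at 11.2 m: Lp = 107.8 − 20·log₁₀(11.2) − 11 = 75.8 dB.
Converting to relative power and adding: 10^(75.8/10) + 10^(60.4/10) + 10^(83.4/10) + 10^(85.2/10) = 5.89e+08.
Combined level = 10 log₁₀(5.89e+08) = 87.7 dB.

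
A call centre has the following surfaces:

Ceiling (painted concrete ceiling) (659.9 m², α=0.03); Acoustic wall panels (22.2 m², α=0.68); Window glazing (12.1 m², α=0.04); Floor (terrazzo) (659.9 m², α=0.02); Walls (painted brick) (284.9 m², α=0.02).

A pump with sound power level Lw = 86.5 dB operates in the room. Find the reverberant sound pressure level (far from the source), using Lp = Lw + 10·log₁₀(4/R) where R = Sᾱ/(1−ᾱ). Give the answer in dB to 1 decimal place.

75.0 dB

A = 54.273 sabins; S = 1639.0 m².
ᾱ = 0.0331, so room constant R = A/(1−ᾱ) = 56.131 m².
Lp = 86.5 + 10·log₁₀(4/56.131) = 86.5 + (-11.47) = 75.0 dB.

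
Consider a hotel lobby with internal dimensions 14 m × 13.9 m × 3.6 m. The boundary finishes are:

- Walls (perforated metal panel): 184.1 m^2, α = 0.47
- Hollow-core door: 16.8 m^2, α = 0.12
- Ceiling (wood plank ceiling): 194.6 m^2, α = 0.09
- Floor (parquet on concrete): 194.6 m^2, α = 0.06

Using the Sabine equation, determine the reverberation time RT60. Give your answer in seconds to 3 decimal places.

A = Σ Sᵢαᵢ = 184.1·0.47 + 16.8·0.12 + 194.6·0.09 + 194.6·0.06 = 117.733 sabins.
Volume V = 14 × 13.9 × 3.6 = 700.56 m³.
T = 0.161 V/A = 0.161·700.56/117.733 = 0.958 s.

0.958 s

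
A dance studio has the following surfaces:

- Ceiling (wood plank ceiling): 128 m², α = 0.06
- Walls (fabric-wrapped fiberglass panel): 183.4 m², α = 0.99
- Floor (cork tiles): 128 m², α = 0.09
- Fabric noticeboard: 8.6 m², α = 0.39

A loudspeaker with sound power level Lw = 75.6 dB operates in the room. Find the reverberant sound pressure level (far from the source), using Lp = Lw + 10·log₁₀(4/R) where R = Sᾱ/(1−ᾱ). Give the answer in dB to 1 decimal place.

Σ(Sᵢαᵢ) = 128·0.06 + 183.4·0.99 + 128·0.09 + 8.6·0.39 = 204.120; total area S = 448.0 m².
ᾱ = 204.120/448.0 = 0.4556; R = Sᾱ/(1−ᾱ) = 204.120/(1−0.4556) = 374.945 m².
Lp = Lw + 10 log₁₀(4/R) = 75.6 -19.72 = 55.9 dB.

55.9 dB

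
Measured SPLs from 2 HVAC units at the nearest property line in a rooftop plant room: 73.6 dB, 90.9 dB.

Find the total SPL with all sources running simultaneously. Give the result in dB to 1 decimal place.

Converting to relative power and adding: 10^(73.6/10) + 10^(90.9/10) = 1.253e+09.
L_total = 10·log₁₀(1.253e+09) = 91.0 dB.

91.0 dB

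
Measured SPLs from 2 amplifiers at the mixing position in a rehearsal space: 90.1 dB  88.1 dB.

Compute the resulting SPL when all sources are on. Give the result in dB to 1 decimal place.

92.2 dB

Σ 10^(Lᵢ/10) = 1.669e+09.
L_total = 10·log₁₀(1.669e+09) = 92.2 dB.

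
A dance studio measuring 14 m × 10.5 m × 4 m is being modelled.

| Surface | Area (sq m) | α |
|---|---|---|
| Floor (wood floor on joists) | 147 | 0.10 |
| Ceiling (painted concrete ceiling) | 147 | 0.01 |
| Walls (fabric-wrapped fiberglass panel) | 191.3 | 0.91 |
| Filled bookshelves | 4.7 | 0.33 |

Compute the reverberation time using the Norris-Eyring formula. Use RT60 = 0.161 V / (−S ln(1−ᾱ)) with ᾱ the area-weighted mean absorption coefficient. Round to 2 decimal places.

0.39 s

S = Σ Sᵢ = 490.0 sq m.
Σ(Sᵢαᵢ) = 147×0.10 + 147×0.01 + 191.3×0.91 + 4.7×0.33 = 191.804.
Mean coefficient ᾱ = A/S = 0.3914.
Eyring denominator: −S ln(1−ᾱ) = 243.331.
V = 14 × 10.5 × 4 = 588 m³.
T = 0.161·V/[−S·ln(1−ᾱ)] = 0.161·588/243.331 = 0.39 s.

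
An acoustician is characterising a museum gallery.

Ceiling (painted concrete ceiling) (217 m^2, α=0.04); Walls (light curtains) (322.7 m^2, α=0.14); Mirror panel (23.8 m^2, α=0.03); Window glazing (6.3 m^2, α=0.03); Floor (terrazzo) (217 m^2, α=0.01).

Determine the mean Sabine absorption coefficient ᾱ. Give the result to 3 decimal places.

S = Σ Sᵢ = 217 + 322.7 + 23.8 + 6.3 + 217 = 786.8 m^2.
A = 217*0.04 + 322.7*0.14 + 23.8*0.03 + 6.3*0.03 + 217*0.01 = 56.931 sabins.
ᾱ = 56.931 / 786.8 = 0.072.

0.072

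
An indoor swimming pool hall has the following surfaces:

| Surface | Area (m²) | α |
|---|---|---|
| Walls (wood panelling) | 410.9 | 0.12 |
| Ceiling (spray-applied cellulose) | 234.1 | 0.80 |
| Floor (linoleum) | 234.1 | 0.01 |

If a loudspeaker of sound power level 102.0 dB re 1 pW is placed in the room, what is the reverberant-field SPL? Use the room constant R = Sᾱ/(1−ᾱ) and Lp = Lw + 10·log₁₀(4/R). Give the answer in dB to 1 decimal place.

82.9 dB

A = 238.929 sabins; S = 879.1 m².
ᾱ = 0.2718, so room constant R = A/(1−ᾱ) = 328.109 m².
Lp = 102.0 + 10·log₁₀(4/328.109) = 102.0 + (-19.14) = 82.9 dB.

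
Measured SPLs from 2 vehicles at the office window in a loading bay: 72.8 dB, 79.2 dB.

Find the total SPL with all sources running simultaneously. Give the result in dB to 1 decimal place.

Sum in the linear (power) domain: Σ 10^(Lᵢ/10) = 10^(72.8/10) + 10^(79.2/10) = 1.022e+08.
Combined level = 10 log₁₀(1.022e+08) = 80.1 dB.

80.1 dB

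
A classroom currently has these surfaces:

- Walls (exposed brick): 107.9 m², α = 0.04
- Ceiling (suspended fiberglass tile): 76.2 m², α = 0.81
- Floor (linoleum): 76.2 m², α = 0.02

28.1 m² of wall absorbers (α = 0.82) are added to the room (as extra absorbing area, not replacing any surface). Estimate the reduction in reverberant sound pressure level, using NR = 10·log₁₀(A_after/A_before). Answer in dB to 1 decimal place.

1.3 dB

Equivalent absorption area: A_before = 107.9×0.04 + 76.2×0.81 + 76.2×0.02 = 67.562 m².
Treatment contributes 28.1·0.82 = 23.042 sabins.
New total A_after = 90.604 sabins.
Reduction = 10 log₁₀(A_after/A_before) = 10 log₁₀(1.3410) = 1.3 dB.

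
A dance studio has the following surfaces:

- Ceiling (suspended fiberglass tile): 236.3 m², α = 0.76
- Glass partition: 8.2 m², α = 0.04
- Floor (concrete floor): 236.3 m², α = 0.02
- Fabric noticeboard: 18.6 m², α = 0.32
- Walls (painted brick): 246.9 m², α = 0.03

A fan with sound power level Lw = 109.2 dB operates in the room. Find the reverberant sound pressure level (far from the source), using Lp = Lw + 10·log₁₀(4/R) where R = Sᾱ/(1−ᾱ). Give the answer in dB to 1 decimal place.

Σ(Sᵢαᵢ) = 236.3×0.76 + 8.2×0.04 + 236.3×0.02 + 18.6×0.32 + 246.9×0.03 = 198.001; total area S = 746.3 m².
ᾱ = 198.001/746.3 = 0.2653; R = Sᾱ/(1−ᾱ) = 198.001/(1−0.2653) = 269.499 m².
Lp = 109.2 + 10·log₁₀(4/269.499) = 109.2 + (-18.28) = 90.9 dB.

90.9 dB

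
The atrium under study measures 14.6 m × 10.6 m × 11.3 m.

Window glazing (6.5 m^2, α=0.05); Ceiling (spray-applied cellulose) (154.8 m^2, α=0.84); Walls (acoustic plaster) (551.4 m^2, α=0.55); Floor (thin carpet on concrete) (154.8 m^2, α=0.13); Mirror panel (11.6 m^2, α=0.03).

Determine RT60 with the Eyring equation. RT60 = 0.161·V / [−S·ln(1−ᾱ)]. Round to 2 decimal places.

S = Σ Sᵢ = 879.1 m^2.
Absorption A = 6.5·0.05 + 154.8·0.84 + 551.4·0.55 + 154.8·0.13 + 11.6·0.03 = 454.099 sabins.
ᾱ = 454.099 / 879.1 = 0.5165.
Eyring denominator: −S ln(1−ᾱ) = 638.845.
V = 14.6 × 10.6 × 11.3 = 1748.788 m³.
T = 0.161·V/[−S·ln(1−ᾱ)] = 0.161·1748.788/638.845 = 0.44 s.

0.44 s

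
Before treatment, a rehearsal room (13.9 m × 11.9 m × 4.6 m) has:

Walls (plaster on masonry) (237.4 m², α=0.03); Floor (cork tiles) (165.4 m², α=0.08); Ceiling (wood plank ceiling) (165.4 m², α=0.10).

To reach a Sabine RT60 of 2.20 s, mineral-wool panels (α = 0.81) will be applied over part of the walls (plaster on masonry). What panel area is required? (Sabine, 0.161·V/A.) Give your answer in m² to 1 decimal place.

Equivalent absorption area: A₁ = 237.4*0.03 + 165.4*0.08 + 165.4*0.10 = 36.894 m².
V = 760.886 m³. Target absorption A₂ = 0.161 × 760.886 / 2.20 = 55.683 sabins.
Absorption to add: 55.683 − 36.894 = 18.789 sabins.
Each m² of panel replacing the walls (plaster on masonry) adds (0.81 − 0.03) = 0.78 sabins.
Panel area = 18.789 / 0.78 = 24.1 m².

24.1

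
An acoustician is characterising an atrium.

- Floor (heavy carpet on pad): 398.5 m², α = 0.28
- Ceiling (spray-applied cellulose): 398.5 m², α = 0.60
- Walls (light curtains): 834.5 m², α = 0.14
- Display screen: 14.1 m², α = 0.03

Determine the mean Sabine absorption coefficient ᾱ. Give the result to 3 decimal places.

Total surface area S = 1645.6 m².
Weighted sum Σ Sα = 467.933.
ᾱ = A/S = 0.284.

0.284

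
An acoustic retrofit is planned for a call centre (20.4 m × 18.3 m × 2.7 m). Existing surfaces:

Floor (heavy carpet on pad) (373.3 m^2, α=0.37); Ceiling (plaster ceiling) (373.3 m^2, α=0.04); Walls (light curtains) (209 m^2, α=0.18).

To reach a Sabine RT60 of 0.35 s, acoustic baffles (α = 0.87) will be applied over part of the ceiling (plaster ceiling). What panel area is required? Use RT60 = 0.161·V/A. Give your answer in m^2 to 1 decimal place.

328.9

Equivalent absorption area: A₁ = 373.3×0.37 + 373.3×0.04 + 209×0.18 = 190.673 m^2.
V = 1007.964 m³. Target absorption A₂ = 0.161 × 1007.964 / 0.35 = 463.663 sabins.
ΔA needed = 463.663 − 190.673 = 272.990 sabins.
Net gain per m^2: Δα = 0.87 − 0.04 = 0.83.
Panel area = 272.990 / 0.83 = 328.9 m^2.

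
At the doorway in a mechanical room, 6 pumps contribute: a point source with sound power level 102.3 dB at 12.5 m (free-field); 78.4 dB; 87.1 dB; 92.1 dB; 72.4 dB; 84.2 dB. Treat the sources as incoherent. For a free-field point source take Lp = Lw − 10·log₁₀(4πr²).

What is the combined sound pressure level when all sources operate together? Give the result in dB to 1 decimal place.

Source at 12.5 m: Lp = 102.3 − 10·log₁₀(4π·12.5²) = 102.3 − 10·log₁₀(1963.495) = 69.4 dB.
Σ 10^(Lᵢ/10) = 2.493e+09.
L_total = 10·log₁₀(2.493e+09) = 94.0 dB.

94.0 dB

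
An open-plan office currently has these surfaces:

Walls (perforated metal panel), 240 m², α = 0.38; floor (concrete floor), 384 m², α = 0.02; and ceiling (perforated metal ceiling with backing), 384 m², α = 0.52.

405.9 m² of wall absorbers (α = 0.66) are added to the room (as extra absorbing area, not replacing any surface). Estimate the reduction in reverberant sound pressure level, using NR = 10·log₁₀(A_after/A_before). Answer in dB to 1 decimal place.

2.8 dB

Total absorption A_before = 240×0.38 + 384×0.02 + 384×0.52
  = 91.200 + 7.680 + 199.680 = 298.560 m² sabins.
Treatment contributes 405.9·0.66 = 267.894 sabins.
A_after = 298.560 + 267.894 = 566.454 sabins.
Reduction = 10 log₁₀(A_after/A_before) = 10 log₁₀(1.8973) = 2.8 dB.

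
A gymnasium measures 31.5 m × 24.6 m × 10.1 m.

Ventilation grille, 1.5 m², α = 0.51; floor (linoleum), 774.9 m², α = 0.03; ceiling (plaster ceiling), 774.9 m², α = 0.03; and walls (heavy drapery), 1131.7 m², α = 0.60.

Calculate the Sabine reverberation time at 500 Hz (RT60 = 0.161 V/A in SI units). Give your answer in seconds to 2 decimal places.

Total absorption A = 1.5×0.51 + 774.9×0.03 + 774.9×0.03 + 1131.7×0.60
  = 0.765 + 23.247 + 23.247 + 679.020 = 726.279 m² sabins.
Room volume: 7826.49 m³.
Sabine: RT60 = 0.161 × 7826.49 / 726.279 = 1.73 s.

1.73 sec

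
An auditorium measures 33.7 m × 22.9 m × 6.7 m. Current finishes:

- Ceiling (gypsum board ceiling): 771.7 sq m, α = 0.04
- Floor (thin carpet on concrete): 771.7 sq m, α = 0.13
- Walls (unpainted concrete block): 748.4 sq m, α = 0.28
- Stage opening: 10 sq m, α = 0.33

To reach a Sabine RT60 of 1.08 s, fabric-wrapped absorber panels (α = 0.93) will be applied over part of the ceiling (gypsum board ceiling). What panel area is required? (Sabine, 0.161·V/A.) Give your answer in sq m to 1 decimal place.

Equivalent absorption area: A₁ = 771.7*0.04 + 771.7*0.13 + 748.4*0.28 + 10*0.33 = 344.041 sq m.
V = 5170.591 m³. Target absorption A₂ = 0.161 × 5170.591 / 1.08 = 770.801 sabins.
ΔA needed = 770.801 − 344.041 = 426.760 sabins.
Each sq m of panel replacing the ceiling (gypsum board ceiling) adds (0.93 − 0.04) = 0.89 sabins.
Panel area = 426.760 / 0.89 = 479.5 sq m.

479.5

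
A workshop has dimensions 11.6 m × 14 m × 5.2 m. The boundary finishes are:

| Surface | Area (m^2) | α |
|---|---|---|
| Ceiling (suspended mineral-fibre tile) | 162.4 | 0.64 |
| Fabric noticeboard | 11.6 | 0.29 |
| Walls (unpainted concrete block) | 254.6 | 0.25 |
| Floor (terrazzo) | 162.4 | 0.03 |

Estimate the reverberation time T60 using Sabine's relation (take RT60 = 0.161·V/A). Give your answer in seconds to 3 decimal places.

0.773 s

Equivalent absorption area: A = 162.4·0.64 + 11.6·0.29 + 254.6·0.25 + 162.4·0.03 = 175.822 m^2.
V = 11.6·14·5.2 = 844.48 m³.
T = 0.161 V/A = 0.161·844.48/175.822 = 0.773 s.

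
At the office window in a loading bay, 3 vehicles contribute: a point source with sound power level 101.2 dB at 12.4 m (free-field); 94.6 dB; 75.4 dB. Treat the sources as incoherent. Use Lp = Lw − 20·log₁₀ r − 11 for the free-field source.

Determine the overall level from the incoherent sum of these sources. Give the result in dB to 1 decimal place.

94.7 dB

Source at 12.4 m: Lp = 101.2 − 20·log₁₀(12.4) − 11 = 68.3 dB.
Sum in the linear (power) domain: Σ 10^(Lᵢ/10) = 10^(68.3/10) + 10^(94.6/10) + 10^(75.4/10) = 2.925e+09.
Back to dB: 10·log₁₀ Σ = 94.7 dB.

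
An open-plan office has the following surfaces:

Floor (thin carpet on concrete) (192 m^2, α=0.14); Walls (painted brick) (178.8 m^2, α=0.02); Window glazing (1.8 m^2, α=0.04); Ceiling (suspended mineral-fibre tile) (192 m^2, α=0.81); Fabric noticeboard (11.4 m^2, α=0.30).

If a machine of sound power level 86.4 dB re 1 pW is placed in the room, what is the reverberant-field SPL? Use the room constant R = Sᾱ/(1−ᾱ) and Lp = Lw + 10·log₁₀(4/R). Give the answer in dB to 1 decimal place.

A = 189.468 sabins; S = 576.0 m^2.
ᾱ = 0.3289, so room constant R = A/(1−ᾱ) = 282.325 m^2.
Lp = 86.4 + 10·log₁₀(4/282.325) = 86.4 + (-18.49) = 67.9 dB.

67.9 dB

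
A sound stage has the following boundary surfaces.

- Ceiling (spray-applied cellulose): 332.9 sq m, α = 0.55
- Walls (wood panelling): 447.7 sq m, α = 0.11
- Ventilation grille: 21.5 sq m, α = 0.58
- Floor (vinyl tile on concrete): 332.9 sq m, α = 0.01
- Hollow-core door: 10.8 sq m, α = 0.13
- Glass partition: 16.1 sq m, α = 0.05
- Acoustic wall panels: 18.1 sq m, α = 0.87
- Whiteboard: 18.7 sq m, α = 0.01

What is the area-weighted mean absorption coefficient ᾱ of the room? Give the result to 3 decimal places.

0.222

S = Σ Sᵢ = 332.9 + 447.7 + 21.5 + 332.9 + 10.8 + 16.1 + 18.1 + 18.7 = 1198.7 sq m.
Weighted sum Σ Sα = 266.284.
ᾱ = A/S = 0.222.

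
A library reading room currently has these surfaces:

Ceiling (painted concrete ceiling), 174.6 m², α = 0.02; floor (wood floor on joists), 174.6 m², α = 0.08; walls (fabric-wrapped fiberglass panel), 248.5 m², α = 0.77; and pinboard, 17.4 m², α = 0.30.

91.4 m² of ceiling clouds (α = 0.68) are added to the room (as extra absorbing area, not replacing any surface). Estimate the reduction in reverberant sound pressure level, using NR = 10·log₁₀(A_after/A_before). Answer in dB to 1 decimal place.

Total absorption A_before = 174.6*0.02 + 174.6*0.08 + 248.5*0.77 + 17.4*0.30
  = 3.492 + 13.968 + 191.345 + 5.220 = 214.025 m² sabins.
Added absorption = 91.4 × 0.68 = 62.152 sabins.
New total A_after = 276.177 sabins.
Reduction = 10 log₁₀(A_after/A_before) = 10 log₁₀(1.2904) = 1.1 dB.

1.1 dB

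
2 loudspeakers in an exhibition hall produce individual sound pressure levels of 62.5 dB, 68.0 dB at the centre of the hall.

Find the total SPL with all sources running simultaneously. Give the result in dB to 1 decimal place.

Converting to relative power and adding: 10^(62.5/10) + 10^(68.0/10) = 8.088e+06.
L_total = 10·log₁₀(8.088e+06) = 69.1 dB.

69.1 dB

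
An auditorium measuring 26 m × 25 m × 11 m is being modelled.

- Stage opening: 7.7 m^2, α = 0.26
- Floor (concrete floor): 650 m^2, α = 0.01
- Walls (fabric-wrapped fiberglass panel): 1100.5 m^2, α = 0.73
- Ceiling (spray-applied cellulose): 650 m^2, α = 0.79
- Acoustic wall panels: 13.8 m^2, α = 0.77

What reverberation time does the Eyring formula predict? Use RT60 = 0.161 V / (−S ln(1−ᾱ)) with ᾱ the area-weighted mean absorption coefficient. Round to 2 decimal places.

S = Σ Sᵢ = 2422.0 m^2.
Σ(Sᵢαᵢ) = 7.7×0.26 + 650×0.01 + 1100.5×0.73 + 650×0.79 + 13.8×0.77 = 1335.993.
ᾱ = 1335.993 / 2422.0 = 0.5516.
Eyring denominator: −S ln(1−ᾱ) = 1942.613.
V = 26 × 25 × 11 = 7150 m³.
RT60 = 0.161 × 7150 / 1942.613 = 0.59 s.

0.59 sec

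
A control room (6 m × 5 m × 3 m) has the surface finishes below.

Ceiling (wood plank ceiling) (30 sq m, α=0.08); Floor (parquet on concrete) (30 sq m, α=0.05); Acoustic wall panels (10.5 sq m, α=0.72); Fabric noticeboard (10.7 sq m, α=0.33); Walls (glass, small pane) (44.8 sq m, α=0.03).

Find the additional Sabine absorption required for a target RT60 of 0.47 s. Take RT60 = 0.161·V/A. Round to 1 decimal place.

A₁ = Σ Sᵢαᵢ = 30*0.08 + 30*0.05 + 10.5*0.72 + 10.7*0.33 + 44.8*0.03 = 16.335 sabins.
Target A₂ = 0.161·90/0.47 = 30.830 sabins (V = 90 m³).
ΔA = A₂ − A₁ = 30.830 − 16.335 = 14.5 sabins.

14.5 sabins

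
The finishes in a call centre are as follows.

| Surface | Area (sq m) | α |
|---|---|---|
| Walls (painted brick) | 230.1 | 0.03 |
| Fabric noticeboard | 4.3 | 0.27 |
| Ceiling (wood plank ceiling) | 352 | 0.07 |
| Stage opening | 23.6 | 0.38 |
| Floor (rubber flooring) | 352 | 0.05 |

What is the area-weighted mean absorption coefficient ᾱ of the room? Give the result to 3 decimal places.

0.062

Total surface area S = 962.0 sq m.
Weighted sum Σ Sα = 59.272.
ᾱ = A/S = 0.062.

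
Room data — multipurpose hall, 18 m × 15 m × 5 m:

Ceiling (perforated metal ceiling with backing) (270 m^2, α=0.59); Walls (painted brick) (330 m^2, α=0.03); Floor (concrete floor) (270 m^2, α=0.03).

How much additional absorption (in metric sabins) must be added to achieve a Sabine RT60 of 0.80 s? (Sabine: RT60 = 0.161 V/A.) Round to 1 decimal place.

A₁ = Σ Sᵢαᵢ = 270*0.59 + 330*0.03 + 270*0.03 = 177.300 sabins.
V = 1350 m³. Required absorption A₂ = 0.161 × 1350 / 0.80 = 271.688 sabins.
Additional absorption ΔA = 271.688 − 177.300 = 94.4 sabins.

94.4 sabins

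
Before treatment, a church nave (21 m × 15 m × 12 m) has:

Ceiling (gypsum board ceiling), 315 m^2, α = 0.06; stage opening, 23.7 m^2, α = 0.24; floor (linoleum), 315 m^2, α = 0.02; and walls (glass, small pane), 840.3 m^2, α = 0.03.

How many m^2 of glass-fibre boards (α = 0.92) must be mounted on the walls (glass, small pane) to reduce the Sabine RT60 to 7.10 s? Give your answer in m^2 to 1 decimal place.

33.3

A₁ = Σ Sᵢαᵢ = 315*0.06 + 23.7*0.24 + 315*0.02 + 840.3*0.03 = 56.097 sabins.
Required A₂ = 0.161·3780/7.10 = 85.715 sabins.
ΔA needed = 85.715 − 56.097 = 29.618 sabins.
Each m^2 of panel replacing the walls (glass, small pane) adds (0.92 − 0.03) = 0.89 sabins.
Area = ΔA/Δα = 29.618/0.89 = 33.3 m^2.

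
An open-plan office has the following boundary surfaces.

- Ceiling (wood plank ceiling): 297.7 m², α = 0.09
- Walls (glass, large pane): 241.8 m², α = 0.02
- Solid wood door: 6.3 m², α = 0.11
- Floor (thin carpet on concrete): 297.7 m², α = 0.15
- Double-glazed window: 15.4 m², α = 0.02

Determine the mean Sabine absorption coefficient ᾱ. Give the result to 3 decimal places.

0.090

Total surface area S = 858.9 m².
Σ(Sᵢαᵢ) = 297.7·0.09 + 241.8·0.02 + 6.3·0.11 + 297.7·0.15 + 15.4·0.02 = 77.285.
ᾱ = A/S = 0.090.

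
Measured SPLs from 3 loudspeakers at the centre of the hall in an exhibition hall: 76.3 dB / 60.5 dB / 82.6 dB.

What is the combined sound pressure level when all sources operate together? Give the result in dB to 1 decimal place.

83.5 dB

Converting to relative power and adding: 10^(76.3/10) + 10^(60.5/10) + 10^(82.6/10) = 2.258e+08.
Combined level = 10 log₁₀(2.258e+08) = 83.5 dB.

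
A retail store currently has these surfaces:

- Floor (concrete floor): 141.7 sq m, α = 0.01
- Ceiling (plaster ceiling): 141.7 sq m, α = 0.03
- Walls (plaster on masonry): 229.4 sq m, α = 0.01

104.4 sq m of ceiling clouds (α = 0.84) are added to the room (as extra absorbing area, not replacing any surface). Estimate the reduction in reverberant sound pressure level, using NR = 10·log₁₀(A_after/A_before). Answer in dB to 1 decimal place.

Equivalent absorption area: A_before = 141.7·0.01 + 141.7·0.03 + 229.4·0.01 = 7.962 sq m.
Added absorption = 104.4 × 0.84 = 87.696 sabins.
New total A_after = 95.658 sabins.
NR = 10·log₁₀(95.658/7.962) = 10.8 dB.

10.8 dB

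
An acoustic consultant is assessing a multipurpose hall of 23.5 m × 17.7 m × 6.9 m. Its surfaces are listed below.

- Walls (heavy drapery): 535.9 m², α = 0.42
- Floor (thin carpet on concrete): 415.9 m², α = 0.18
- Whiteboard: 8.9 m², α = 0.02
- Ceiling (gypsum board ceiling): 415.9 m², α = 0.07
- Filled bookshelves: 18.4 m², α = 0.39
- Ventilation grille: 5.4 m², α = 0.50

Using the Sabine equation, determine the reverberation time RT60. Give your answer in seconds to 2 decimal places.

1.36 s

Total absorption A = 535.9·0.42 + 415.9·0.18 + 8.9·0.02 + 415.9·0.07 + 18.4·0.39 + 5.4·0.50
  = 225.078 + 74.862 + 0.178 + 29.113 + 7.176 + 2.700 = 339.107 m² sabins.
V = 23.5·17.7·6.9 = 2870.055 m³.
Sabine: RT60 = 0.161 × 2870.055 / 339.107 = 1.36 s.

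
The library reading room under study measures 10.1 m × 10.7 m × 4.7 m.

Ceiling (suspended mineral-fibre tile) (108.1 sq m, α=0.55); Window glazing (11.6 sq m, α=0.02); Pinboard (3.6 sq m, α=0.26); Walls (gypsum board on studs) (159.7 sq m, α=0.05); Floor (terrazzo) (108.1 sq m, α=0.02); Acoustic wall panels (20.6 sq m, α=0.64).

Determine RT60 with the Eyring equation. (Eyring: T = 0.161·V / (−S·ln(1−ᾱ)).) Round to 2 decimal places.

0.87 sec

Total surface area S = 108.1 + 11.6 + 3.6 + 159.7 + 108.1 + 20.6 = 411.7 sq m.
Σ(Sᵢαᵢ) = 108.1×0.55 + 11.6×0.02 + 3.6×0.26 + 159.7×0.05 + 108.1×0.02 + 20.6×0.64 = 83.954.
Mean coefficient ᾱ = A/S = 0.2039.
−S·ln(1−ᾱ) = −411.7 × ln(1 − 0.2039) = 93.880.
V = 10.1 × 10.7 × 4.7 = 507.929 m³.
T = 0.161·V/[−S·ln(1−ᾱ)] = 0.161·507.929/93.880 = 0.87 s.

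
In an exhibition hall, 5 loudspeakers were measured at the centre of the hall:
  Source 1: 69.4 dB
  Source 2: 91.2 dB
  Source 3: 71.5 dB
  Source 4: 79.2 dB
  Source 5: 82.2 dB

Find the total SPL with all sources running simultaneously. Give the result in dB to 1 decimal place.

92.0 dB

Sum in the linear (power) domain: Σ 10^(Lᵢ/10) = 10^(69.4/10) + 10^(91.2/10) + 10^(71.5/10) + 10^(79.2/10) + 10^(82.2/10) = 1.59e+09.
Back to dB: 10·log₁₀ Σ = 92.0 dB.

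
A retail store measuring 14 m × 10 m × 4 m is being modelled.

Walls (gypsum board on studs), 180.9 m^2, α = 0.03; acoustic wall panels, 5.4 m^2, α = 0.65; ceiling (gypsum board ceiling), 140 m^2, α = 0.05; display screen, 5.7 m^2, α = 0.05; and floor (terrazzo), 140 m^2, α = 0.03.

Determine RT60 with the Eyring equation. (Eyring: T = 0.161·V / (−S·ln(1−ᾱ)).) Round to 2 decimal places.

4.32 s

S = Σ Sᵢ = 472.0 m^2.
Σ(Sᵢαᵢ) = 180.9·0.03 + 5.4·0.65 + 140·0.05 + 5.7·0.05 + 140·0.03 = 20.422.
Mean coefficient ᾱ = A/S = 0.0433.
−S·ln(1−ᾱ) = −472.0 × ln(1 − 0.0433) = 20.893.
V = 14 × 10 × 4 = 560 m³.
RT60 = 0.161 × 560 / 20.893 = 4.32 s.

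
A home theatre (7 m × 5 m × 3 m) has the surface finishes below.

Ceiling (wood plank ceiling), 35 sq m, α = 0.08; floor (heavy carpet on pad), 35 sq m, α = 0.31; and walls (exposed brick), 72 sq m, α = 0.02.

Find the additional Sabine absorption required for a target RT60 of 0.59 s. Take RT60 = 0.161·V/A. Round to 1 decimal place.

13.6 sabins

Summing Sᵢαᵢ: 2.800 + 10.850 + 1.440 → A₁ = 15.090 sabins.
For T = 0.59 s, need A₂ = 0.161·V/T = 0.161·105/0.59 = 28.653 sabins.
Additional absorption ΔA = 28.653 − 15.090 = 13.6 sabins.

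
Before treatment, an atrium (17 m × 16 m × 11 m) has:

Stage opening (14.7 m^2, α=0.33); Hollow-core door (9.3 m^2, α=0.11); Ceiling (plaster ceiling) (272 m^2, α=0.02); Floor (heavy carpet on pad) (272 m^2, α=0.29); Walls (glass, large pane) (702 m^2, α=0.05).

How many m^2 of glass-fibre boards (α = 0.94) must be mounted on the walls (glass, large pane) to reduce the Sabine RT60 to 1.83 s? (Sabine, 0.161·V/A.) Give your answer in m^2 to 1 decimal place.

155.0

A₁ = Σ Sᵢαᵢ = 14.7*0.33 + 9.3*0.11 + 272*0.02 + 272*0.29 + 702*0.05 = 125.294 sabins.
V = 2992 m³. Target absorption A₂ = 0.161 × 2992 / 1.83 = 263.231 sabins.
Absorption to add: 263.231 − 125.294 = 137.937 sabins.
Each m^2 of panel replacing the walls (glass, large pane) adds (0.94 − 0.05) = 0.89 sabins.
Area = ΔA/Δα = 137.937/0.89 = 155.0 m^2.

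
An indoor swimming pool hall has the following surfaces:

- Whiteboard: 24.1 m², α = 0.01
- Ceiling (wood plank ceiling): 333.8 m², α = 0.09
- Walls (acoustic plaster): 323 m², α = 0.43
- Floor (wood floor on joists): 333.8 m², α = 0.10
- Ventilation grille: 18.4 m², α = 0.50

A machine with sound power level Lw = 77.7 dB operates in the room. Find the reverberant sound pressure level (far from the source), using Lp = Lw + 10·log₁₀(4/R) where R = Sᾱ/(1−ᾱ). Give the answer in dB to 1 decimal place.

A = 211.753 sabins; S = 1033.1 m².
ᾱ = 0.2050, so room constant R = A/(1−ᾱ) = 266.356 m².
Lp = 77.7 + 10·log₁₀(4/266.356) = 77.7 + (-18.23) = 59.5 dB.

59.5 dB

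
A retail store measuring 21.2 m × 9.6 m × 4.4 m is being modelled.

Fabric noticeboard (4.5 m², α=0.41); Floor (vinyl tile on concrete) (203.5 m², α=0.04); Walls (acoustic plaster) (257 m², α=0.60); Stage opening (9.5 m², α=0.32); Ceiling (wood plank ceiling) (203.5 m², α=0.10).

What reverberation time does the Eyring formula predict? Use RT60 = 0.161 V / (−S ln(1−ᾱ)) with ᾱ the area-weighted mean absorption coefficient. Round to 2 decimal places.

0.66 seconds

S = Σ Sᵢ = 678.0 m².
Absorption A = 4.5×0.41 + 203.5×0.04 + 257×0.60 + 9.5×0.32 + 203.5×0.10 = 187.575 sabins.
Mean coefficient ᾱ = A/S = 0.2767.
−S·ln(1−ᾱ) = −678.0 × ln(1 − 0.2767) = 219.625.
V = 21.2 × 9.6 × 4.4 = 895.488 m³.
T = 0.161·V/[−S·ln(1−ᾱ)] = 0.161·895.488/219.625 = 0.66 s.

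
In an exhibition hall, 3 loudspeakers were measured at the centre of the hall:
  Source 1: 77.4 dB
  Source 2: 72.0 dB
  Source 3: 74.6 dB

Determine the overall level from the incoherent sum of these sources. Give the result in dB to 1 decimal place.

80.0 dB

Σ 10^(Lᵢ/10) = 9.964e+07.
L_total = 10·log₁₀(9.964e+07) = 80.0 dB.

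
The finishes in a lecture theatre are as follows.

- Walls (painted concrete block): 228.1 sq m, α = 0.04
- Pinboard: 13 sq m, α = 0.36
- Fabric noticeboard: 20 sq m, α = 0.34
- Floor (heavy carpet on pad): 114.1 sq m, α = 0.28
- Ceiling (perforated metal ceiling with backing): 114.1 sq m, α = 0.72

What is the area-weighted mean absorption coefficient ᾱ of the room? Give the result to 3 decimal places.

S = Σ Sᵢ = 228.1 + 13 + 20 + 114.1 + 114.1 = 489.3 sq m.
Weighted sum Σ Sα = 134.704.
ᾱ = A/S = 0.275.

0.275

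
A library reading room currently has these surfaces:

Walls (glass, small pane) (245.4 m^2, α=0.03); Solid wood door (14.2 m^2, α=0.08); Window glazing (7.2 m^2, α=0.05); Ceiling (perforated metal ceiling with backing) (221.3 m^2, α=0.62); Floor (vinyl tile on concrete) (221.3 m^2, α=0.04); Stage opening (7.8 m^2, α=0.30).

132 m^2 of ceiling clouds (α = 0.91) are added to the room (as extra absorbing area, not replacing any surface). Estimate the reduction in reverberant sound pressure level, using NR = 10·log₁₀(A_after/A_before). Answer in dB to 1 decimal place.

2.5 dB

Equivalent absorption area: A_before = 245.4*0.03 + 14.2*0.08 + 7.2*0.05 + 221.3*0.62 + 221.3*0.04 + 7.8*0.30 = 157.256 m^2.
Treatment contributes 132·0.91 = 120.120 sabins.
A_after = 157.256 + 120.120 = 277.376 sabins.
NR = 10·log₁₀(277.376/157.256) = 2.5 dB.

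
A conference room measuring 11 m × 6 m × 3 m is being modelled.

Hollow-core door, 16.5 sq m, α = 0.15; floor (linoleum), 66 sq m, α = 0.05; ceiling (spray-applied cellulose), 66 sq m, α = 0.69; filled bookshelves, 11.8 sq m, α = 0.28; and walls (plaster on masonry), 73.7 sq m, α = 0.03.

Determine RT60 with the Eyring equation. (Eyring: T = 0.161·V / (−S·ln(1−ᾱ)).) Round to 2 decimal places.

0.49 s

Total surface area S = 16.5 + 66 + 66 + 11.8 + 73.7 = 234.0 sq m.
Σ(Sᵢαᵢ) = 16.5·0.15 + 66·0.05 + 66·0.69 + 11.8·0.28 + 73.7·0.03 = 56.830.
Mean coefficient ᾱ = A/S = 0.2429.
−S·ln(1−ᾱ) = −234.0 × ln(1 − 0.2429) = 65.113.
V = 11 × 6 × 3 = 198 m³.
RT60 = 0.161 × 198 / 65.113 = 0.49 s.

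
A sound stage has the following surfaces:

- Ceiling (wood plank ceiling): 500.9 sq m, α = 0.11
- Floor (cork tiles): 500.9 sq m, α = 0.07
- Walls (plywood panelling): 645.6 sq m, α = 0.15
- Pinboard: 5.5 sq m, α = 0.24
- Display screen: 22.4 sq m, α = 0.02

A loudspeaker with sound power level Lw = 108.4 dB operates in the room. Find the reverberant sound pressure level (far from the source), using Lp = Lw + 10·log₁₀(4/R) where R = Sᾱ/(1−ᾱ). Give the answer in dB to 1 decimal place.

91.1 dB

Σ(Sᵢαᵢ) = 500.9×0.11 + 500.9×0.07 + 645.6×0.15 + 5.5×0.24 + 22.4×0.02 = 188.770; total area S = 1675.3 sq m.
ᾱ = 188.770/1675.3 = 0.1127; R = Sᾱ/(1−ᾱ) = 188.770/(1−0.1127) = 212.747 sq m.
Lp = 108.4 + 10·log₁₀(4/212.747) = 108.4 + (-17.26) = 91.1 dB.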